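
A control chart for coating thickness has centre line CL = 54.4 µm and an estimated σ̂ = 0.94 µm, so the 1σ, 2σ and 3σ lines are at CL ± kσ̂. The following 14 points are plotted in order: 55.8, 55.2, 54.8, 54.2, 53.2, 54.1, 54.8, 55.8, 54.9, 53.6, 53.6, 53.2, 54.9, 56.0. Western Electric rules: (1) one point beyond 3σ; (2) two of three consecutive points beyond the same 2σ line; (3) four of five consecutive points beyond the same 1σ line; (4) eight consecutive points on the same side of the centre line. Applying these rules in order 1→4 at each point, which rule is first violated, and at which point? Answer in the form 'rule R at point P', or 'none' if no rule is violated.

none

Zone of each point (C = within 1σ̂, B = 1σ̂–2σ̂, A = 2σ̂–3σ̂, * = beyond 3σ̂; sign = side of CL): 1:+B, 2:+C, 3:+C, 4:-C, 5:-B, 6:-C, 7:+C, 8:+B, 9:+C, 10:-C, 11:-C, 12:-B, 13:+C, 14:+B
No rule fires across all 14 points.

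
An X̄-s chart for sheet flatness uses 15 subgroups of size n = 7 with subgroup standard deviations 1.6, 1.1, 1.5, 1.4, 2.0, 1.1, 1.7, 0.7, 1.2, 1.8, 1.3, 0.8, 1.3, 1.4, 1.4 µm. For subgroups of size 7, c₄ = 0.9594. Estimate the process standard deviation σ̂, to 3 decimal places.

s̄ = (1.6 + 1.1 + 1.5 + 1.4 + 2.0 + 1.1 + 1.7 + 0.7 + 1.2 + 1.8 + 1.3 + 0.8 + 1.3 + 1.4 + 1.4) / 15 = 1.3533
σ̂ = s̄ / c₄ = 1.3533 / 0.9594 = 1.4106

1.411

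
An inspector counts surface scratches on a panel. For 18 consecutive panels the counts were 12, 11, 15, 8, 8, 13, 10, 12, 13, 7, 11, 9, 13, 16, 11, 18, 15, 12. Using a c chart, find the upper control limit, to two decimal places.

c̄ = (12 + 11 + 15 + 8 + 8 + 13 + 10 + 12 + 13 + 7 + 11 + 9 + 13 + 16 + 11 + 18 + 15 + 12) / 18 = 214 / 18 = 11.8889
UCL = c̄ + 3√c̄ = 11.8889 + 3 × √11.8889 = 11.8889 + 3 × 3.4480 = 22.2330

22.23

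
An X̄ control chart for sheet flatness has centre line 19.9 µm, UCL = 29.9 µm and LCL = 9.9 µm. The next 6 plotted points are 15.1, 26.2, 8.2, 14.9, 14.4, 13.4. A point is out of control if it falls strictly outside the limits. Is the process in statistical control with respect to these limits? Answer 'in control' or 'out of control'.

out of control

Compare each point to [9.9, 29.9]: sample 3 = 8.2 < LCL.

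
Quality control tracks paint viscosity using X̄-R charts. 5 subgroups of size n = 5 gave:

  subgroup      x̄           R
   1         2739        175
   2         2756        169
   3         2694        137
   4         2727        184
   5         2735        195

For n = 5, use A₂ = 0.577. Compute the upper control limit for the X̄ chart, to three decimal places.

2829.444

X̄̄ = (2739 + 2756 + 2694 + 2727 + 2735) / 5 = 13651.0000 / 5 = 2730.2000
R̄ = (175 + 169 + 137 + 184 + 195) / 5 = 860.0000 / 5 = 172.0000
UCL = X̄̄ + A₂·R̄ = 2730.2000 + 0.577 × 172.0000 = 2829.4440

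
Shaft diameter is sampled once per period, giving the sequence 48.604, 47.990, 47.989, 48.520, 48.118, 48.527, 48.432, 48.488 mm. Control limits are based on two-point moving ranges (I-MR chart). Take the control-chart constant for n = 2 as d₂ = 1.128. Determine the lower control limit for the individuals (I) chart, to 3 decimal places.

X̄ = (48.604 + 47.990 + 47.989 + 48.520 + 48.118 + 48.527 + 48.432 + 48.488) / 8 = 48.3335
Moving ranges: 0.614, 0.001, 0.531, 0.402, 0.409, 0.095, 0.056; M̄R̄ = 2.1080 / 7 = 0.3011
LCL = X̄ − 3·M̄R̄/d₂ = 48.3335 − 3 × 0.3011 / 1.128 = 47.5326

47.533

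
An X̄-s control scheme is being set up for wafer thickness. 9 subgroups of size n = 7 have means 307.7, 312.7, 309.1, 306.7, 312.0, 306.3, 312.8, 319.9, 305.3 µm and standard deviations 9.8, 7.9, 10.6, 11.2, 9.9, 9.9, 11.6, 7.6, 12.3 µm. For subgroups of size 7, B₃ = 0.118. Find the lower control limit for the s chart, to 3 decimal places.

s̄ = (9.8 + 7.9 + 10.6 + 11.2 + 9.9 + 9.9 + 11.6 + 7.6 + 12.3) / 9 = 10.0889
LCL_s = B₃·s̄ = 0.118 × 10.0889 = 1.1905

1.190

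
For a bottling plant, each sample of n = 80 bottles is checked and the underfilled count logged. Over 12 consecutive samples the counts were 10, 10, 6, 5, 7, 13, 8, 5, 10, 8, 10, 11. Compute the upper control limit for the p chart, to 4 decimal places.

p̄ = Σdᵢ / (k·n) = 103 / (12 × 80) = 0.10729
UCL = p̄ + 3·√(p̄(1−p̄)/n) = 0.10729 + 3 × √(0.10729×0.89271/80) = 0.10729 + 3 × 0.03460 = 0.21110

0.2111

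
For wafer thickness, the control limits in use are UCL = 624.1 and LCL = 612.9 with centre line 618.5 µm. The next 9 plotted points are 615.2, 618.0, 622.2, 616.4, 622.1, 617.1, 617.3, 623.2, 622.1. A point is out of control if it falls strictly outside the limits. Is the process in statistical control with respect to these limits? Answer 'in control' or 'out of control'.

All 9 points lie within [612.9, 624.1].

in control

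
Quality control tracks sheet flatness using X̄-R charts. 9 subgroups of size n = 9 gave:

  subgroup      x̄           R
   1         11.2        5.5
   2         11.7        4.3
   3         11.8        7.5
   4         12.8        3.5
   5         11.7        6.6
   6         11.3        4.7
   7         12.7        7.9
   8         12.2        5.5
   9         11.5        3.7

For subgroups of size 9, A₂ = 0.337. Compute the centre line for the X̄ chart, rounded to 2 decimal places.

X̄̄ = (11.2 + 11.7 + 11.8 + 12.8 + 11.7 + 11.3 + 12.7 + 12.2 + 11.5) / 9 = 106.9000 / 9 = 11.8778
CL = X̄̄ = 11.8778

11.88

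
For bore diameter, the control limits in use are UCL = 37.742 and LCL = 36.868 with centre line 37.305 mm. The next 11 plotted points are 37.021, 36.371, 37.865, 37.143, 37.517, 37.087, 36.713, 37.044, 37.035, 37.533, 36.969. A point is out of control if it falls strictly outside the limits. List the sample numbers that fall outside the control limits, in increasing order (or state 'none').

Compare each point to [36.868, 37.742]: sample 2 = 36.371 < LCL; sample 3 = 37.865 > UCL; sample 7 = 36.713 < LCL.

2, 3, 7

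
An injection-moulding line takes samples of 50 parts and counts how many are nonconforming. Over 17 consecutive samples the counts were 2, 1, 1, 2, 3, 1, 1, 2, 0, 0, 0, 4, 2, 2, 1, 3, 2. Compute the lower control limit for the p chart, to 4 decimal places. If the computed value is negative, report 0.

p̄ = Σdᵢ / (k·n) = 27 / (17 × 50) = 0.03176
LCL = p̄ − 3·√(p̄(1−p̄)/n) = 0.03176 − 3 × 0.02480 = -0.04264 → 0 (negative, so LCL = 0)

0.0000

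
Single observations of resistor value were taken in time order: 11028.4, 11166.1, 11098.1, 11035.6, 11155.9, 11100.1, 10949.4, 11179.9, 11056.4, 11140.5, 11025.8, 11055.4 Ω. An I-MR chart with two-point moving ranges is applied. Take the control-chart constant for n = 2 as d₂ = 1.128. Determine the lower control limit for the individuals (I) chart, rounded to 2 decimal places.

10797.96

X̄ = (11028.4 + 11166.1 + 11098.1 + 11035.6 + 11155.9 + 11100.1 + 10949.4 + 11179.9 + 11056.4 + 11140.5 + 11025.8 + 11055.4) / 12 = 11082.6333
Moving ranges: 137.7, 68.0, 62.5, 120.3, 55.8, 150.7, 230.5, 123.5, 84.1, 114.7, 29.6; M̄R̄ = 1177.4000 / 11 = 107.0364
LCL = X̄ − 3·M̄R̄/d₂ = 11082.6333 − 3 × 107.0364 / 1.128 = 10797.9622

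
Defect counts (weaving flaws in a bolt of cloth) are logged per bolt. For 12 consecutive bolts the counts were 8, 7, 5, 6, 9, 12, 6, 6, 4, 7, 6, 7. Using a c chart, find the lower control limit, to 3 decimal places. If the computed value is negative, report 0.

c̄ = (8 + 7 + 5 + 6 + 9 + 12 + 6 + 6 + 4 + 7 + 6 + 7) / 12 = 83 / 12 = 6.9167
LCL = c̄ − 3√c̄ = 6.9167 − 3 × 2.6300 = -0.9732 → 0 (cannot be negative)

0.000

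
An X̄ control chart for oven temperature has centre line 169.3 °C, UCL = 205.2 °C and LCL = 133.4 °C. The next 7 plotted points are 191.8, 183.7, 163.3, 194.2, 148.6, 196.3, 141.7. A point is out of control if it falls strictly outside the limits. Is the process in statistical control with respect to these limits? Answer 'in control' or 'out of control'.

All 7 points lie within [133.4, 205.2].

in control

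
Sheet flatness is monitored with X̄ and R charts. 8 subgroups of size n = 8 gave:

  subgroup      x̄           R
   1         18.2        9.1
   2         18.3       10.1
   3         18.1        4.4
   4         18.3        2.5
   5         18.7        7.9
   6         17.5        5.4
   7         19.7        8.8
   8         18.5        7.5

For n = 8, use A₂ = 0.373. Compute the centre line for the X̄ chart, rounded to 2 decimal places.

X̄̄ = (18.2 + 18.3 + 18.1 + 18.3 + 18.7 + 17.5 + 19.7 + 18.5) / 8 = 147.3000 / 8 = 18.4125
CL = X̄̄ = 18.4125

18.41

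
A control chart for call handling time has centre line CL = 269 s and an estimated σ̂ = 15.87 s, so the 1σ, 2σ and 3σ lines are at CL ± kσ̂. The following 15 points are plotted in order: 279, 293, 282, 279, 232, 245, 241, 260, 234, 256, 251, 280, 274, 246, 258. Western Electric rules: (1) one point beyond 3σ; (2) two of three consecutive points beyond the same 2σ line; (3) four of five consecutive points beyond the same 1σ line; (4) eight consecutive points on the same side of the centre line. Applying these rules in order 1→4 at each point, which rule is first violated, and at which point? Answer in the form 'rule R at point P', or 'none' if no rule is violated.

rule 3 at point 9

Zone of each point (C = within 1σ̂, B = 1σ̂–2σ̂, A = 2σ̂–3σ̂, * = beyond 3σ̂; sign = side of CL): 1:+C, 2:+B, 3:+C, 4:+C, 5:-A, 6:-B, 7:-B, 8:-C, 9:-A, 10:-C, 11:-B, 12:+C, 13:+C, 14:-B, 15:-C
Rule 3 (four of five consecutive points beyond the same 1σ limit) is satisfied at point 9.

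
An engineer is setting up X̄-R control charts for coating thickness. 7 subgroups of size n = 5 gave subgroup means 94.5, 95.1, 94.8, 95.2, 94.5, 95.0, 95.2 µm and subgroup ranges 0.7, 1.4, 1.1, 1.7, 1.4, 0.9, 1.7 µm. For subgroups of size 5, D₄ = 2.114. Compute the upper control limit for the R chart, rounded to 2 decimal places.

2.69

R̄ = (0.7 + 1.4 + 1.1 + 1.7 + 1.4 + 0.9 + 1.7) / 7 = 8.9000 / 7 = 1.2714
UCL_R = D₄·R̄ = 2.114 × 1.2714 = 2.6878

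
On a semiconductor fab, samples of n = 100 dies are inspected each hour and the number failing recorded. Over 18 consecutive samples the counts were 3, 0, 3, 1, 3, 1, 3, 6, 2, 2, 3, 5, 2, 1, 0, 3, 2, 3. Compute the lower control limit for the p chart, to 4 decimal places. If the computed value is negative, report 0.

0.0000

p̄ = Σdᵢ / (k·n) = 43 / (18 × 100) = 0.02389
LCL = p̄ − 3·√(p̄(1−p̄)/n) = 0.02389 − 3 × 0.01527 = -0.02192 → 0 (negative, so LCL = 0)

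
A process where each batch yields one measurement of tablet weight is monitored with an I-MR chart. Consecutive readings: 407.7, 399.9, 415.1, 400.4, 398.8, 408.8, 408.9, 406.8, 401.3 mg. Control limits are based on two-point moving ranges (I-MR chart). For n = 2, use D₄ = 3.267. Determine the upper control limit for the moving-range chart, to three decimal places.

23.277

Moving ranges: 7.8, 15.2, 14.7, 1.6, 10.0, 0.1, 2.1, 5.5; M̄R̄ = 57.0000 / 8 = 7.1250
UCL_MR = D₄·M̄R̄ = 3.267 × 7.1250 = 23.2774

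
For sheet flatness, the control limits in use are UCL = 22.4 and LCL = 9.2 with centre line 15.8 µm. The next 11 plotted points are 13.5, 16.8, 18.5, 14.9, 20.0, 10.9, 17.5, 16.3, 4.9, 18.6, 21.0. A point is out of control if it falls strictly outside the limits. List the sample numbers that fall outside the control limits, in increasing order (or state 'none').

9

Compare each point to [9.2, 22.4]: sample 9 = 4.9 < LCL.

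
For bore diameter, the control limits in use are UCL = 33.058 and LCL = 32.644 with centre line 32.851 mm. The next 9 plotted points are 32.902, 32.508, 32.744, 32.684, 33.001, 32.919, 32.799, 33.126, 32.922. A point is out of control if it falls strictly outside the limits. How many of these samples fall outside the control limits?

Compare each point to [32.644, 33.058]: sample 2 = 32.508 < LCL; sample 8 = 33.126 > UCL.

2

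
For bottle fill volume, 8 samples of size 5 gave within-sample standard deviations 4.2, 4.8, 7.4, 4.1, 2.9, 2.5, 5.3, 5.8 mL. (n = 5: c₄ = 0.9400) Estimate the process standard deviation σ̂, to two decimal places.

4.92

s̄ = (4.2 + 4.8 + 7.4 + 4.1 + 2.9 + 2.5 + 5.3 + 5.8) / 8 = 4.6250
σ̂ = s̄ / c₄ = 4.6250 / 0.9400 = 4.9202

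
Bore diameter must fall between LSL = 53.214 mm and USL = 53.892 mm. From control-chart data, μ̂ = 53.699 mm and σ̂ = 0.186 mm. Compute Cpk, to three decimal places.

Cpu = (USL − μ̂) / (3σ̂) = (53.892 − 53.699) / (3 × 0.186) = 0.3459; Cpl = (μ̂ − LSL) / (3σ̂) = (53.699 − 53.214) / (3 × 0.186) = 0.8692; Cpk = min(Cpu, Cpl) = 0.3459

0.346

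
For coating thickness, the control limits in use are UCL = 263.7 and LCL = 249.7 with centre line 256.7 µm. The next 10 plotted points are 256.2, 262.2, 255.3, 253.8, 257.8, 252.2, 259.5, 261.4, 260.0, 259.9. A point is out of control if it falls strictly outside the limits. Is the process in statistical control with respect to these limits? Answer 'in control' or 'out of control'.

All 10 points lie within [249.7, 263.7].

in control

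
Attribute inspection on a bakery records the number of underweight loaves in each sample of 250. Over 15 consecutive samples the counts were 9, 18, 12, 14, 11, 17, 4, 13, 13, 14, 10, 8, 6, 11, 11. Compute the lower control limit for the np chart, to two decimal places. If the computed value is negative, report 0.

1.50

p̄ = Σdᵢ / (k·n) = 171 / (15 × 250) = 0.04560
LCL = np̄ − 3·√(np̄(1−p̄)) = 11.4000 − 3 × 3.2985 = 1.5045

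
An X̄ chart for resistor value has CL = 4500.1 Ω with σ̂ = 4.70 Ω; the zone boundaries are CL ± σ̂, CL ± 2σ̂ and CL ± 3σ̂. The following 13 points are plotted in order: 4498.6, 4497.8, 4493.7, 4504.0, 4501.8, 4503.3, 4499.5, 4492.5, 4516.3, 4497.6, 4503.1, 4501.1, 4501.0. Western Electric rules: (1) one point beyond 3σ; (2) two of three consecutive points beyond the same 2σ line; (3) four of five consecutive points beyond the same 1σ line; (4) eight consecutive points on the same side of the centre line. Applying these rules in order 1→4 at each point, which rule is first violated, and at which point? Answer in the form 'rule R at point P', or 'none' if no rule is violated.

rule 1 at point 9

Zone of each point (C = within 1σ̂, B = 1σ̂–2σ̂, A = 2σ̂–3σ̂, * = beyond 3σ̂; sign = side of CL): 1:-C, 2:-C, 3:-B, 4:+C, 5:+C, 6:+C, 7:-C, 8:-B, 9:+*, 10:-C, 11:+C, 12:+C, 13:+C
Rule 1 (one point beyond the 3σ limits) is satisfied at point 9.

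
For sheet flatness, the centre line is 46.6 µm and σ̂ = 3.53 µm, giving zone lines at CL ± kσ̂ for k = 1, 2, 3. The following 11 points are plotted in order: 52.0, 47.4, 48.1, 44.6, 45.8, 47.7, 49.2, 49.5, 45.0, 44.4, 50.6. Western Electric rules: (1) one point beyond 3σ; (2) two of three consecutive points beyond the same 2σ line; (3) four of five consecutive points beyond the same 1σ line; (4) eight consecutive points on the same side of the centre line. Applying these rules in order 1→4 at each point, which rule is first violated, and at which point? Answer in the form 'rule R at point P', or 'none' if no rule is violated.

Zone of each point (C = within 1σ̂, B = 1σ̂–2σ̂, A = 2σ̂–3σ̂, * = beyond 3σ̂; sign = side of CL): 1:+B, 2:+C, 3:+C, 4:-C, 5:-C, 6:+C, 7:+C, 8:+C, 9:-C, 10:-C, 11:+B
No rule fires across all 11 points.

none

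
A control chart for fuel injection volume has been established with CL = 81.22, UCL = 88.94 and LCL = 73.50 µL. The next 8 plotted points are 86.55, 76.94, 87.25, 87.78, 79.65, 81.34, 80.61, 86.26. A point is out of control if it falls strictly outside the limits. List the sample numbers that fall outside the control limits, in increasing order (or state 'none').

none

All 8 points lie within [73.50, 88.94].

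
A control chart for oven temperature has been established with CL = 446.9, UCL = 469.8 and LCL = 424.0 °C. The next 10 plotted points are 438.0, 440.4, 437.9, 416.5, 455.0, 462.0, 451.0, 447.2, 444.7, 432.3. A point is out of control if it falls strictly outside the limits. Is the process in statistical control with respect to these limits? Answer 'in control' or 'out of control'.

Compare each point to [424.0, 469.8]: sample 4 = 416.5 < LCL.

out of control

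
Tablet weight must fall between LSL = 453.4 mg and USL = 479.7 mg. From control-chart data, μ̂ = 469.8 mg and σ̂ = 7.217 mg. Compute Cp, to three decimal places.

0.607

Cp = (USL − LSL) / (6σ̂) = (479.7 − 453.4) / (6 × 7.217) = 26.3000 / 43.3020 = 0.6074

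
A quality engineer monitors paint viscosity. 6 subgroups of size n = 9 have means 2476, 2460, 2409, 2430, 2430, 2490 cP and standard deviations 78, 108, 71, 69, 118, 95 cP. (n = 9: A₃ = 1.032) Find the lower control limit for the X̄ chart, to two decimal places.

2356.46

X̄̄ = (2476 + 2460 + 2409 + 2430 + 2430 + 2490) / 6 = 2449.1667
s̄ = (78 + 108 + 71 + 69 + 118 + 95) / 6 = 89.8333
LCL = X̄̄ − A₃·s̄ = 2449.1667 − 1.032 × 89.8333 = 2356.4587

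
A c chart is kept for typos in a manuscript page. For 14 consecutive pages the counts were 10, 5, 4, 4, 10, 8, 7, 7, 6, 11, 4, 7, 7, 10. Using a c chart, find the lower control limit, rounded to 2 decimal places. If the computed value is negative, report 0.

0.00

c̄ = (10 + 5 + 4 + 4 + 10 + 8 + 7 + 7 + 6 + 11 + 4 + 7 + 7 + 10) / 14 = 100 / 14 = 7.1429
LCL = c̄ − 3√c̄ = 7.1429 − 3 × 2.6726 = -0.8750 → 0 (cannot be negative)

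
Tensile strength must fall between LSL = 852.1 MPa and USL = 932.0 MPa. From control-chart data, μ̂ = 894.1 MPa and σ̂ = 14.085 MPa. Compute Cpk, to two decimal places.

Cpu = (USL − μ̂) / (3σ̂) = (932.0 − 894.1) / (3 × 14.085) = 0.8969; Cpl = (μ̂ − LSL) / (3σ̂) = (894.1 − 852.1) / (3 × 14.085) = 0.9940; Cpk = min(Cpu, Cpl) = 0.8969

0.90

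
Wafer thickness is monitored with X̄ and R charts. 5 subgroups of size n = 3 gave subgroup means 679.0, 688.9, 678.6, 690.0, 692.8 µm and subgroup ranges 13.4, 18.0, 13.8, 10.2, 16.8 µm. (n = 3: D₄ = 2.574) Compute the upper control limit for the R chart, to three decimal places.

R̄ = (13.4 + 18.0 + 13.8 + 10.2 + 16.8) / 5 = 72.2000 / 5 = 14.4400
UCL_R = D₄·R̄ = 2.574 × 14.4400 = 37.1686

37.169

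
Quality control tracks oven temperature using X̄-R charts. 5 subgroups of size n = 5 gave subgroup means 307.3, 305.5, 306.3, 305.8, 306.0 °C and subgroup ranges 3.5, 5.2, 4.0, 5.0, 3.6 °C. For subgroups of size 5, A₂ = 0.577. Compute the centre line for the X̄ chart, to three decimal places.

306.180

X̄̄ = (307.3 + 305.5 + 306.3 + 305.8 + 306.0) / 5 = 1530.9000 / 5 = 306.1800
CL = X̄̄ = 306.1800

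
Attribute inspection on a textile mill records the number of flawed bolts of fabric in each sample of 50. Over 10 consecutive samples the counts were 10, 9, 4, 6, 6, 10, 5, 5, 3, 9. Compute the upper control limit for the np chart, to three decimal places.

p̄ = Σdᵢ / (k·n) = 67 / (10 × 50) = 0.13400
UCL = np̄ + 3·√(np̄(1−p̄)) = 6.7000 + 3 × √(6.7000×0.86600) = 6.7000 + 3 × 2.4088 = 13.9263

13.926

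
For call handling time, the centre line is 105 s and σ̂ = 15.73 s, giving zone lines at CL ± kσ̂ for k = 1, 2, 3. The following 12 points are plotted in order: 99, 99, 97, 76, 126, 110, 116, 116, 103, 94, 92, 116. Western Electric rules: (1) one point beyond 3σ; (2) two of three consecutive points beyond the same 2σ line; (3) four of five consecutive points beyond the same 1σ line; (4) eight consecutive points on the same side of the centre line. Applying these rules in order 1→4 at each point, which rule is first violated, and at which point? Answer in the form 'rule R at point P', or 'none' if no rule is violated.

Zone of each point (C = within 1σ̂, B = 1σ̂–2σ̂, A = 2σ̂–3σ̂, * = beyond 3σ̂; sign = side of CL): 1:-C, 2:-C, 3:-C, 4:-B, 5:+B, 6:+C, 7:+C, 8:+C, 9:-C, 10:-C, 11:-C, 12:+C
No rule fires across all 12 points.

none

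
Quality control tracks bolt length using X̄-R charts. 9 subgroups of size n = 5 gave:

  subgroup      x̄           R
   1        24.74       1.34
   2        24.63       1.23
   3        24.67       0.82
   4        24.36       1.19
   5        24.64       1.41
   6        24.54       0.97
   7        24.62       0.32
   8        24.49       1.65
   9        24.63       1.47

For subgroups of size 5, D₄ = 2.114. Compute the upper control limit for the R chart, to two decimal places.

2.44

R̄ = (1.34 + 1.23 + 0.82 + 1.19 + 1.41 + 0.97 + 0.32 + 1.65 + 1.47) / 9 = 10.4000 / 9 = 1.1556
UCL_R = D₄·R̄ = 2.114 × 1.1556 = 2.4428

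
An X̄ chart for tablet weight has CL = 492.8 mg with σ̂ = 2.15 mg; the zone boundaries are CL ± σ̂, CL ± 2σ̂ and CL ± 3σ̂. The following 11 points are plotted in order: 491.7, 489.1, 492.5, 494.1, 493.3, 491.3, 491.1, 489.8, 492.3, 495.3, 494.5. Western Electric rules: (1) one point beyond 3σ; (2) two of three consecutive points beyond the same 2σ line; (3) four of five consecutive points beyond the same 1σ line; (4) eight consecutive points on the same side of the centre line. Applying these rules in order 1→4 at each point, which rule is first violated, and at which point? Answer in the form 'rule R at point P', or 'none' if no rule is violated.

Zone of each point (C = within 1σ̂, B = 1σ̂–2σ̂, A = 2σ̂–3σ̂, * = beyond 3σ̂; sign = side of CL): 1:-C, 2:-B, 3:-C, 4:+C, 5:+C, 6:-C, 7:-C, 8:-B, 9:-C, 10:+B, 11:+C
No rule fires across all 11 points.

none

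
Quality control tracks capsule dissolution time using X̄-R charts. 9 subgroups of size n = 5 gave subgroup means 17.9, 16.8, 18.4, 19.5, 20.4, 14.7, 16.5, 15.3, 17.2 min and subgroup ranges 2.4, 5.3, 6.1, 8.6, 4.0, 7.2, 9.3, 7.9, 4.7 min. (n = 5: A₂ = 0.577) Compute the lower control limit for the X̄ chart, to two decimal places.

13.85

X̄̄ = (17.9 + 16.8 + 18.4 + 19.5 + 20.4 + 14.7 + 16.5 + 15.3 + 17.2) / 9 = 156.7000 / 9 = 17.4111
R̄ = (2.4 + 5.3 + 6.1 + 8.6 + 4.0 + 7.2 + 9.3 + 7.9 + 4.7) / 9 = 55.5000 / 9 = 6.1667
LCL = X̄̄ − A₂·R̄ = 17.4111 − 0.577 × 6.1667 = 13.8529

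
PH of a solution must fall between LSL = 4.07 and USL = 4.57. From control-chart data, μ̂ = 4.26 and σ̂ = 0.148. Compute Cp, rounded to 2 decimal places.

0.56

Cp = (USL − LSL) / (6σ̂) = (4.57 − 4.07) / (6 × 0.148) = 0.5000 / 0.8880 = 0.5631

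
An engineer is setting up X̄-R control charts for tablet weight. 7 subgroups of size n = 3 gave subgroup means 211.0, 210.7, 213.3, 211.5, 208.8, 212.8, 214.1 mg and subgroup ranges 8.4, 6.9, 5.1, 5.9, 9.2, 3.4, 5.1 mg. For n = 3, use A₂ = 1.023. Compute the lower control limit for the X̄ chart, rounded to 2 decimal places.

205.31

X̄̄ = (211.0 + 210.7 + 213.3 + 211.5 + 208.8 + 212.8 + 214.1) / 7 = 1482.2000 / 7 = 211.7429
R̄ = (8.4 + 6.9 + 5.1 + 5.9 + 9.2 + 3.4 + 5.1) / 7 = 44.0000 / 7 = 6.2857
LCL = X̄̄ − A₂·R̄ = 211.7429 − 1.023 × 6.2857 = 205.3126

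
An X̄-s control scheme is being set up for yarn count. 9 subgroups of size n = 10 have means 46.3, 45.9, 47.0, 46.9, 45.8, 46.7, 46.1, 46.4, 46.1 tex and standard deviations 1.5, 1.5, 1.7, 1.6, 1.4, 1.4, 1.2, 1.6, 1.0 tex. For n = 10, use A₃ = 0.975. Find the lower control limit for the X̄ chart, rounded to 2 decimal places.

44.96

X̄̄ = (46.3 + 45.9 + 47.0 + 46.9 + 45.8 + 46.7 + 46.1 + 46.4 + 46.1) / 9 = 46.3556
s̄ = (1.5 + 1.5 + 1.7 + 1.6 + 1.4 + 1.4 + 1.2 + 1.6 + 1.0) / 9 = 1.4333
LCL = X̄̄ − A₃·s̄ = 46.3556 − 0.975 × 1.4333 = 44.9581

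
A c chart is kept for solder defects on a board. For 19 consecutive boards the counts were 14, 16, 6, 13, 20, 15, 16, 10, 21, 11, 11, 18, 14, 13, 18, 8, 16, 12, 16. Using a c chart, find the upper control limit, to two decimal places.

25.37

c̄ = (14 + 16 + 6 + 13 + 20 + 15 + 16 + 10 + 21 + 11 + 11 + 18 + 14 + 13 + 18 + 8 + 16 + 12 + 16) / 19 = 268 / 19 = 14.1053
UCL = c̄ + 3√c̄ = 14.1053 + 3 × √14.1053 = 14.1053 + 3 × 3.7557 = 25.3724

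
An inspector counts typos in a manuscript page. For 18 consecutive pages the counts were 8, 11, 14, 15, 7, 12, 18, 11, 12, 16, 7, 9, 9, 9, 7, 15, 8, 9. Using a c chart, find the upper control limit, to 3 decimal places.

20.869

c̄ = (8 + 11 + 14 + 15 + 7 + 12 + 18 + 11 + 12 + 16 + 7 + 9 + 9 + 9 + 7 + 15 + 8 + 9) / 18 = 197 / 18 = 10.9444
UCL = c̄ + 3√c̄ = 10.9444 + 3 × √10.9444 = 10.9444 + 3 × 3.3082 = 20.8692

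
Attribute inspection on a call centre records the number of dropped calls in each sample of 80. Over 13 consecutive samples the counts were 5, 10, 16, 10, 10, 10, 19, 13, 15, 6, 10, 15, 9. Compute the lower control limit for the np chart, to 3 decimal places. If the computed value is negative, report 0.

2.010

p̄ = Σdᵢ / (k·n) = 148 / (13 × 80) = 0.14231
LCL = np̄ − 3·√(np̄(1−p̄)) = 11.3846 − 3 × 3.1248 = 2.0102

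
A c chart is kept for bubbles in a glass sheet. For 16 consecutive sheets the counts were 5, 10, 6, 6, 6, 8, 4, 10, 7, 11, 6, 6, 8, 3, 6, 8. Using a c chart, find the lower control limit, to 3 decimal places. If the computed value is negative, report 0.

c̄ = (5 + 10 + 6 + 6 + 6 + 8 + 4 + 10 + 7 + 11 + 6 + 6 + 8 + 3 + 6 + 8) / 16 = 110 / 16 = 6.8750
LCL = c̄ − 3√c̄ = 6.8750 − 3 × 2.6220 = -0.9911 → 0 (cannot be negative)

0.000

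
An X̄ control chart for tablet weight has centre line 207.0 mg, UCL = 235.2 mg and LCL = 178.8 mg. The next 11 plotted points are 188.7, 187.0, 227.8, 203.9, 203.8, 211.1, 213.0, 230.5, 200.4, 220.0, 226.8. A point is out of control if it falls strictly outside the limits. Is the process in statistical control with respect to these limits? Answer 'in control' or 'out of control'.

in control

All 11 points lie within [178.8, 235.2].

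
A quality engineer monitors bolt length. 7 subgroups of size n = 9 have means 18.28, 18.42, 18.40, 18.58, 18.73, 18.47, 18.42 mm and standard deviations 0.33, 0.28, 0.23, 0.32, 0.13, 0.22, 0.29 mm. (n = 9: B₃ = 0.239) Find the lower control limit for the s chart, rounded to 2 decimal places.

0.06

s̄ = (0.33 + 0.28 + 0.23 + 0.32 + 0.13 + 0.22 + 0.29) / 7 = 0.2571
LCL_s = B₃·s̄ = 0.239 × 0.2571 = 0.0615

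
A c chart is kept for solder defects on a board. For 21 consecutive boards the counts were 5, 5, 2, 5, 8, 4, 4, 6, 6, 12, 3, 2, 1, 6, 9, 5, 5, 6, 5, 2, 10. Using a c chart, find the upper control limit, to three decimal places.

c̄ = (5 + 5 + 2 + 5 + 8 + 4 + 4 + 6 + 6 + 12 + 3 + 2 + 1 + 6 + 9 + 5 + 5 + 6 + 5 + 2 + 10) / 21 = 111 / 21 = 5.2857
UCL = c̄ + 3√c̄ = 5.2857 + 3 × √5.2857 = 5.2857 + 3 × 2.2991 = 12.1829

12.183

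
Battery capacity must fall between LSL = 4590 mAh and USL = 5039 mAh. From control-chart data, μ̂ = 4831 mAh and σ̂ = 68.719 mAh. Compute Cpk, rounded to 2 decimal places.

1.01

Cpu = (USL − μ̂) / (3σ̂) = (5039 − 4831) / (3 × 68.719) = 1.0089; Cpl = (μ̂ − LSL) / (3σ̂) = (4831 − 4590) / (3 × 68.719) = 1.1690; Cpk = min(Cpu, Cpl) = 1.0089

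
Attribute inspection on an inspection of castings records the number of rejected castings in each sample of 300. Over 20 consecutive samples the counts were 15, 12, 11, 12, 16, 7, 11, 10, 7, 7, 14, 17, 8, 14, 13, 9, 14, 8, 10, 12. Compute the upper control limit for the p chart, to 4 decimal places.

p̄ = Σdᵢ / (k·n) = 227 / (20 × 300) = 0.03783
UCL = p̄ + 3·√(p̄(1−p̄)/n) = 0.03783 + 3 × √(0.03783×0.96217/300) = 0.03783 + 3 × 0.01102 = 0.07088

0.0709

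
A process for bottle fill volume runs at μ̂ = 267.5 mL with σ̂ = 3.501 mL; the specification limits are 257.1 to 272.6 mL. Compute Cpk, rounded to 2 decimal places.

0.49

Cpu = (USL − μ̂) / (3σ̂) = (272.6 − 267.5) / (3 × 3.501) = 0.4856; Cpl = (μ̂ − LSL) / (3σ̂) = (267.5 − 257.1) / (3 × 3.501) = 0.9902; Cpk = min(Cpu, Cpl) = 0.4856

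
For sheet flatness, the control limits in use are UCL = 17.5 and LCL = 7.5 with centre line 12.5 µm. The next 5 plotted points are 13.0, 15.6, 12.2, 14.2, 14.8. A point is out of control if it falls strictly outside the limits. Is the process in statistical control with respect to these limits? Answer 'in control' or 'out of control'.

in control

All 5 points lie within [7.5, 17.5].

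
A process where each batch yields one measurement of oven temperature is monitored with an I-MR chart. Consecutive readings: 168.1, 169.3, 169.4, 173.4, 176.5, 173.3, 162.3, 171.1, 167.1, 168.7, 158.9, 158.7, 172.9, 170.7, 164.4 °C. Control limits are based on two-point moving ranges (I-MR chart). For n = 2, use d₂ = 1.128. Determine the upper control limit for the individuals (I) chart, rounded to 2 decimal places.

X̄ = (168.1 + 169.3 + 169.4 + 173.4 + 176.5 + 173.3 + 162.3 + 171.1 + 167.1 + 168.7 + 158.9 + 158.7 + 172.9 + 170.7 + 164.4) / 15 = 168.3200
Moving ranges: 1.2, 0.1, 4.0, 3.1, 3.2, 11.0, 8.8, 4.0, 1.6, 9.8, 0.2, 14.2, 2.2, 6.3; M̄R̄ = 69.7000 / 14 = 4.9786
UCL = X̄ + 3·M̄R̄/d₂ = 168.3200 + 3 × 4.9786 / 1.128 = 181.5609

181.56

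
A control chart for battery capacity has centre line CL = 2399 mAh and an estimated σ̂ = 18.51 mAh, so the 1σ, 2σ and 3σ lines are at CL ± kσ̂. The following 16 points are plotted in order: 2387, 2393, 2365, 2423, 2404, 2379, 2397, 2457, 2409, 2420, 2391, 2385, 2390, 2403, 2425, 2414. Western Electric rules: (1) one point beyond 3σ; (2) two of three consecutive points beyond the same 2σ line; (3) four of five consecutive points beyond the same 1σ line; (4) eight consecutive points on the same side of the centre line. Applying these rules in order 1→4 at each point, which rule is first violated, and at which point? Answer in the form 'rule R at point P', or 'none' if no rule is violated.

rule 1 at point 8

Zone of each point (C = within 1σ̂, B = 1σ̂–2σ̂, A = 2σ̂–3σ̂, * = beyond 3σ̂; sign = side of CL): 1:-C, 2:-C, 3:-B, 4:+B, 5:+C, 6:-B, 7:-C, 8:+*, 9:+C, 10:+B, 11:-C, 12:-C, 13:-C, 14:+C, 15:+B, 16:+C
Rule 1 (one point beyond the 3σ limits) is satisfied at point 8.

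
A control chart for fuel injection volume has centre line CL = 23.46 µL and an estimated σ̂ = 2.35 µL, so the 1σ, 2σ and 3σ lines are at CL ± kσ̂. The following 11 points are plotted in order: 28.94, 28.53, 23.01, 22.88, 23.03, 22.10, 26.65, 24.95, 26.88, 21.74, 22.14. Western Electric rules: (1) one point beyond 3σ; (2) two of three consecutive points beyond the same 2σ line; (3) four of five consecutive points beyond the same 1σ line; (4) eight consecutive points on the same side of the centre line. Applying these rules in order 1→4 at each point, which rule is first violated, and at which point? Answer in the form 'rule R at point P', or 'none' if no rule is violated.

Zone of each point (C = within 1σ̂, B = 1σ̂–2σ̂, A = 2σ̂–3σ̂, * = beyond 3σ̂; sign = side of CL): 1:+A, 2:+A, 3:-C, 4:-C, 5:-C, 6:-C, 7:+B, 8:+C, 9:+B, 10:-C, 11:-C
Rule 2 (two of three consecutive points beyond the same 2σ limit) is satisfied at point 2.

rule 2 at point 2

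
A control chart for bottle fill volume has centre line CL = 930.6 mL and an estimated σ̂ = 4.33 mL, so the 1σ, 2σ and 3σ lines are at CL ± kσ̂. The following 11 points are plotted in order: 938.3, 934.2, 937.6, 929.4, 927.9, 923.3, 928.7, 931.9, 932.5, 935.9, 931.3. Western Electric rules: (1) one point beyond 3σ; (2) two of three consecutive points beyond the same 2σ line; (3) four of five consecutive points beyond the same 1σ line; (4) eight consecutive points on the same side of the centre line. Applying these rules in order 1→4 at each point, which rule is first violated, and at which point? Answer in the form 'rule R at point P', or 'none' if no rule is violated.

Zone of each point (C = within 1σ̂, B = 1σ̂–2σ̂, A = 2σ̂–3σ̂, * = beyond 3σ̂; sign = side of CL): 1:+B, 2:+C, 3:+B, 4:-C, 5:-C, 6:-B, 7:-C, 8:+C, 9:+C, 10:+B, 11:+C
No rule fires across all 11 points.

none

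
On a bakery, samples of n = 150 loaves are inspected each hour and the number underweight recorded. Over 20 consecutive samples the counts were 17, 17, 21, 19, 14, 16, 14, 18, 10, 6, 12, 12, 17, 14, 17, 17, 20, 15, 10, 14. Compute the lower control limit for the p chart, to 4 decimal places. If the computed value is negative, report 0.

p̄ = Σdᵢ / (k·n) = 300 / (20 × 150) = 0.10000
LCL = p̄ − 3·√(p̄(1−p̄)/n) = 0.10000 − 3 × 0.02449 = 0.02652

0.0265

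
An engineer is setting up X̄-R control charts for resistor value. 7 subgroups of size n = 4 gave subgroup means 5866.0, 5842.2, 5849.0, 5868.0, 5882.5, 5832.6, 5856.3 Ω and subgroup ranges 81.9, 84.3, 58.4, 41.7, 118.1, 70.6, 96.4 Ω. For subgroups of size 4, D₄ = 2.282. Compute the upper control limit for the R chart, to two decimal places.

179.76

R̄ = (81.9 + 84.3 + 58.4 + 41.7 + 118.1 + 70.6 + 96.4) / 7 = 551.4000 / 7 = 78.7714
UCL_R = D₄·R̄ = 2.282 × 78.7714 = 179.7564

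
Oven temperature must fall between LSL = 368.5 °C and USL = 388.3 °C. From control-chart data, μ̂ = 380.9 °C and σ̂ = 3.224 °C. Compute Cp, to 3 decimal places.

Cp = (USL − LSL) / (6σ̂) = (388.3 − 368.5) / (6 × 3.224) = 19.8000 / 19.3440 = 1.0236

1.024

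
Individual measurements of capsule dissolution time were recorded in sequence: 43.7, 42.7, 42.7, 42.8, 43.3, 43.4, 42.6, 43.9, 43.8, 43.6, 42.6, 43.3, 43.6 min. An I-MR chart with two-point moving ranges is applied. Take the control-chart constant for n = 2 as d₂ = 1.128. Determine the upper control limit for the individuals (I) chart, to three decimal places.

44.583

X̄ = (43.7 + 42.7 + 42.7 + 42.8 + 43.3 + 43.4 + 42.6 + 43.9 + 43.8 + 43.6 + 42.6 + 43.3 + 43.6) / 13 = 43.2308
Moving ranges: 1.0, 0.0, 0.1, 0.5, 0.1, 0.8, 1.3, 0.1, 0.2, 1.0, 0.7, 0.3; M̄R̄ = 6.1000 / 12 = 0.5083
UCL = X̄ + 3·M̄R̄/d₂ = 43.2308 + 3 × 0.5083 / 1.128 = 44.5827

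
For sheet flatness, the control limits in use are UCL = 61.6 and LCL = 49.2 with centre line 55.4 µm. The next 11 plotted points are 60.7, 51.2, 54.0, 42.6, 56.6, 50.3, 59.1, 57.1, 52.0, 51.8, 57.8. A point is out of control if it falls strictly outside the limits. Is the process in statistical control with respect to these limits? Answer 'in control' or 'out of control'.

Compare each point to [49.2, 61.6]: sample 4 = 42.6 < LCL.

out of control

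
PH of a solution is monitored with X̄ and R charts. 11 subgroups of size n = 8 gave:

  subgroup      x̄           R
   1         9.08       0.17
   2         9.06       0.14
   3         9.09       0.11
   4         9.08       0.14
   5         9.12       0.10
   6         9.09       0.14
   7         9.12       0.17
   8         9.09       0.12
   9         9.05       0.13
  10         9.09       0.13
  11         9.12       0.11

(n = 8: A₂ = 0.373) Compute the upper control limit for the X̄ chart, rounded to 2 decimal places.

X̄̄ = (9.08 + 9.06 + 9.09 + 9.08 + 9.12 + 9.09 + 9.12 + 9.09 + 9.05 + 9.09 + 9.12) / 11 = 99.9900 / 11 = 9.0900
R̄ = (0.17 + 0.14 + 0.11 + 0.14 + 0.10 + 0.14 + 0.17 + 0.12 + 0.13 + 0.13 + 0.11) / 11 = 1.4600 / 11 = 0.1327
UCL = X̄̄ + A₂·R̄ = 9.0900 + 0.373 × 0.1327 = 9.1395

9.14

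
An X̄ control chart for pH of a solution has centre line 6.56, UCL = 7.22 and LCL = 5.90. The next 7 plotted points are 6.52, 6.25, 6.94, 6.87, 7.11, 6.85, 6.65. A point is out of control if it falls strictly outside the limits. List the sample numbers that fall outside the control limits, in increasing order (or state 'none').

none

All 7 points lie within [5.90, 7.22].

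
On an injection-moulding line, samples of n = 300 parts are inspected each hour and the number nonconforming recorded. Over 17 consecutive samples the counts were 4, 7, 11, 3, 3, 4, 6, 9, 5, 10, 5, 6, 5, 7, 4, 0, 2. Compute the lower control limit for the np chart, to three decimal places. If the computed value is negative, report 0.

0.000

p̄ = Σdᵢ / (k·n) = 91 / (17 × 300) = 0.01784
LCL = np̄ − 3·√(np̄(1−p̄)) = 5.3529 − 3 × 2.2929 = -1.5258 → 0 (negative, so LCL = 0)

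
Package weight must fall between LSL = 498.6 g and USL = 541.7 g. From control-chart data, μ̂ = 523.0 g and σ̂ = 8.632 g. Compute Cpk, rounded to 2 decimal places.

0.72

Cpu = (USL − μ̂) / (3σ̂) = (541.7 − 523.0) / (3 × 8.632) = 0.7221; Cpl = (μ̂ − LSL) / (3σ̂) = (523.0 − 498.6) / (3 × 8.632) = 0.9422; Cpk = min(Cpu, Cpl) = 0.7221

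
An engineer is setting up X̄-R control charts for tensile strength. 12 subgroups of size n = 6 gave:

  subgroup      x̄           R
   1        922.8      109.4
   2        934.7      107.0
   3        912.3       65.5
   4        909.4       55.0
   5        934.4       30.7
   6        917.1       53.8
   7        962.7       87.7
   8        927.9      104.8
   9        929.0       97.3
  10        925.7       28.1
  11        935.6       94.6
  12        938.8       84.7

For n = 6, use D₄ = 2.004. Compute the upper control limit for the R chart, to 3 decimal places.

R̄ = (109.4 + 107.0 + 65.5 + 55.0 + 30.7 + 53.8 + 87.7 + 104.8 + 97.3 + 28.1 + 94.6 + 84.7) / 12 = 918.6000 / 12 = 76.5500
UCL_R = D₄·R̄ = 2.004 × 76.5500 = 153.4062

153.406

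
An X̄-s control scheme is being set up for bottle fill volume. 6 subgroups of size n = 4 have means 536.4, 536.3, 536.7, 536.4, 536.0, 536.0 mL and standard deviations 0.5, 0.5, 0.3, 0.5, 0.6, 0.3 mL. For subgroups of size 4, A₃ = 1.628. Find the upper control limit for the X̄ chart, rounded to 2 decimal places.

537.03

X̄̄ = (536.4 + 536.3 + 536.7 + 536.4 + 536.0 + 536.0) / 6 = 536.3000
s̄ = (0.5 + 0.5 + 0.3 + 0.5 + 0.6 + 0.3) / 6 = 0.4500
UCL = X̄̄ + A₃·s̄ = 536.3000 + 1.628 × 0.4500 = 537.0326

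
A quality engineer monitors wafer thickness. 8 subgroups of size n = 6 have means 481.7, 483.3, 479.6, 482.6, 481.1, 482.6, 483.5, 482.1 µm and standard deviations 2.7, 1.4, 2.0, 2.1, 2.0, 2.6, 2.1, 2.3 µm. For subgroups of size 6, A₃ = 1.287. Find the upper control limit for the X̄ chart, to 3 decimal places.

X̄̄ = (481.7 + 483.3 + 479.6 + 482.6 + 481.1 + 482.6 + 483.5 + 482.1) / 8 = 482.0625
s̄ = (2.7 + 1.4 + 2.0 + 2.1 + 2.0 + 2.6 + 2.1 + 2.3) / 8 = 2.1500
UCL = X̄̄ + A₃·s̄ = 482.0625 + 1.287 × 2.1500 = 484.8295

484.830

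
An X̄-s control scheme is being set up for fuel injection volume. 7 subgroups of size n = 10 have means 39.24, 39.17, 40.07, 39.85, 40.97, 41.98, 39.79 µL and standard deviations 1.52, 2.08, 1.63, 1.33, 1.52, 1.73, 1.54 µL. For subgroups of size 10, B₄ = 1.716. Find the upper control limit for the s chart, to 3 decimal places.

s̄ = (1.52 + 2.08 + 1.63 + 1.33 + 1.52 + 1.73 + 1.54) / 7 = 1.6214
UCL_s = B₄·s̄ = 1.716 × 1.6214 = 2.7824

2.782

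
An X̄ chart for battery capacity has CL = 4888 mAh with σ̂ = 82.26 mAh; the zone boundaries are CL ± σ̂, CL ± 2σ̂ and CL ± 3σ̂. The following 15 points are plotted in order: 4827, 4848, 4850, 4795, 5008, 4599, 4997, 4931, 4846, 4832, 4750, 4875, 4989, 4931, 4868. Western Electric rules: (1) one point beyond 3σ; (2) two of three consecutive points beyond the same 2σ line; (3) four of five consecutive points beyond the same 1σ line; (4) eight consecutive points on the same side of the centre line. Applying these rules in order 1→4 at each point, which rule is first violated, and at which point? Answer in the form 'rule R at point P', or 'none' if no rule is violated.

Zone of each point (C = within 1σ̂, B = 1σ̂–2σ̂, A = 2σ̂–3σ̂, * = beyond 3σ̂; sign = side of CL): 1:-C, 2:-C, 3:-C, 4:-B, 5:+B, 6:-*, 7:+B, 8:+C, 9:-C, 10:-C, 11:-B, 12:-C, 13:+B, 14:+C, 15:-C
Rule 1 (one point beyond the 3σ limits) is satisfied at point 6.

rule 1 at point 6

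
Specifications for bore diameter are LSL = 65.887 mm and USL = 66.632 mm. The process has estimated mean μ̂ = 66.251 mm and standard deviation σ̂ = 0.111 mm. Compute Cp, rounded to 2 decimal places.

1.12

Cp = (USL − LSL) / (6σ̂) = (66.632 − 65.887) / (6 × 0.111) = 0.7450 / 0.6660 = 1.1186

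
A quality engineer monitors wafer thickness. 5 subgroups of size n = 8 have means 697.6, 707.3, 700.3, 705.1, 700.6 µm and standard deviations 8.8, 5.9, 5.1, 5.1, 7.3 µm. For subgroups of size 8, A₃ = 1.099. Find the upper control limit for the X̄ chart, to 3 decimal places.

709.258

X̄̄ = (697.6 + 707.3 + 700.3 + 705.1 + 700.6) / 5 = 702.1800
s̄ = (8.8 + 5.9 + 5.1 + 5.1 + 7.3) / 5 = 6.4400
UCL = X̄̄ + A₃·s̄ = 702.1800 + 1.099 × 6.4400 = 709.2576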